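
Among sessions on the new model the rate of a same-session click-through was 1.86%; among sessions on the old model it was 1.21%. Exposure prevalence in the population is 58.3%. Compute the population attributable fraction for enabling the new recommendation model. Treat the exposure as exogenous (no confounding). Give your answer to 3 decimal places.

p₁ = 0.0186, p₀ = 0.0121.
Overall risk P(Y=1) = π·p₁ + (1−π)·p₀ = 0.583×0.0186 + 0.417×0.0121 = 0.01589.
Under exogeneity, PAF = [P(Y=1) − p₀] / P(Y=1).
PAF = (0.01589 − 0.0121) / 0.01589 ≈ 0.2385

PAF ≈ 0.238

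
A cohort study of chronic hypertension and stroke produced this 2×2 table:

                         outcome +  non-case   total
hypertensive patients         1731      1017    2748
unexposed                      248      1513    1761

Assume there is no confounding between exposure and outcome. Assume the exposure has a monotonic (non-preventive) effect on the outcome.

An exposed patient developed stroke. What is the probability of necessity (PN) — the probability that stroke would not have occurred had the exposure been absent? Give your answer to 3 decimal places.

p₁ = P(outcome | exposed) = 1731/2748 = 0.62991
p₀ = P(outcome | unexposed) = 248/1761 = 0.14083
Under exogeneity and monotonicity, PN = (p₁ − p₀) / p₁.
PN = (0.62991 − 0.14083) / 0.62991 = 0.48908 / 0.62991 ≈ 0.7764

PN ≈ 0.776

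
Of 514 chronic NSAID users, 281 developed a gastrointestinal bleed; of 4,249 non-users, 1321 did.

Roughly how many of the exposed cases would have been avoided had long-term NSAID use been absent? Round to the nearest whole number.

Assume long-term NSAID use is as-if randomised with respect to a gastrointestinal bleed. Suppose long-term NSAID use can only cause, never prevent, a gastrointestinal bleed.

p₁ = P(outcome | exposed) = 281/514 = 0.54669
p₀ = P(outcome | unexposed) = 1321/4249 = 0.3109
PN = (p₁ − p₀)/p₁ = (0.54669 − 0.3109) / 0.54669 ≈ 0.43131.
Attributable cases ≈ PN × (exposed cases) = 0.43131 × 281 ≈ 121.20.

about 121 cases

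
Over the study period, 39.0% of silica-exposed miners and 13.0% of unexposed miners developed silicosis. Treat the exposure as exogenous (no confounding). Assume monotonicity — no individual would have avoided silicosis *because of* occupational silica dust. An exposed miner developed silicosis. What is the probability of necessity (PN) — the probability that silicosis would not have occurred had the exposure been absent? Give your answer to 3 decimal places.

PN ≈ 0.667

p₁ = 0.39, p₀ = 0.13.
Under exogeneity and monotonicity, PN = (p₁ − p₀) / p₁.
PN = (0.39 − 0.13) / 0.39 = 0.26 / 0.39 ≈ 0.6667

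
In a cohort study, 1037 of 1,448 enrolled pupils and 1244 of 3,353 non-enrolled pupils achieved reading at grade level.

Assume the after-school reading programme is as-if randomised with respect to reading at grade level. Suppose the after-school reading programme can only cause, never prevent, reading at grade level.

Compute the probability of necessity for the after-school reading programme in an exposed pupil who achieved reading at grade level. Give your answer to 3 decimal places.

p₁ = P(outcome | exposed) = 1037/1448 = 0.71616
p₀ = P(outcome | unexposed) = 1244/3353 = 0.37101
Under exogeneity and monotonicity, PN = (p₁ − p₀) / p₁.
PN = (0.71616 − 0.37101) / 0.71616 = 0.34515 / 0.71616 ≈ 0.4819

PN ≈ 0.482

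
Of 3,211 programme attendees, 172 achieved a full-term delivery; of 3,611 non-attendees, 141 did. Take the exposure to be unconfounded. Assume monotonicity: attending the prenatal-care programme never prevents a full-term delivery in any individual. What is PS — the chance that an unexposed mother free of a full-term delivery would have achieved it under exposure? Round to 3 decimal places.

p₁ = P(outcome | exposed) = 172/3211 = 0.053566
p₀ = P(outcome | unexposed) = 141/3611 = 0.039047
Under exogeneity and monotonicity, PS = (p₁ − p₀) / (1 − p₀).
PS = (0.053566 − 0.039047) / (1 − 0.039047) = 0.014519 / 0.96095 ≈ 0.0151

PS ≈ 0.015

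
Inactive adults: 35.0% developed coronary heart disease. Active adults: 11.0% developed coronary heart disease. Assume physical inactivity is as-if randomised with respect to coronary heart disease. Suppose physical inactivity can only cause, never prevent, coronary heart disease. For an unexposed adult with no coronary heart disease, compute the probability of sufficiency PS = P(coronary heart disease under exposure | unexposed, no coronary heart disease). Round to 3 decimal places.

p₁ = 0.35, p₀ = 0.11.
Under exogeneity and monotonicity, PS = (p₁ − p₀) / (1 − p₀).
PS = (0.35 − 0.11) / (1 − 0.11) = 0.24 / 0.89 ≈ 0.2697

PS ≈ 0.270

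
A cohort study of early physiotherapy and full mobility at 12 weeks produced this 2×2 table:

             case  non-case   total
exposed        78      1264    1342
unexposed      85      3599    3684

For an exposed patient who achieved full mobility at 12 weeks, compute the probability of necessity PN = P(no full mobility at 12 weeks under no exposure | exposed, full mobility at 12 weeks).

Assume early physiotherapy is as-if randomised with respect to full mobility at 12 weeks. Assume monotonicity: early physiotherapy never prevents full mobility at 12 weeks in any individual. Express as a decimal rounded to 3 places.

p₁ = P(outcome | exposed) = 78/1342 = 0.058122
p₀ = P(outcome | unexposed) = 85/3684 = 0.023073
Under exogeneity and monotonicity, PN = (p₁ − p₀)/p₁.
PN = (0.058122 − 0.023073) / 0.058122 ≈ 0.6030

PN ≈ 0.603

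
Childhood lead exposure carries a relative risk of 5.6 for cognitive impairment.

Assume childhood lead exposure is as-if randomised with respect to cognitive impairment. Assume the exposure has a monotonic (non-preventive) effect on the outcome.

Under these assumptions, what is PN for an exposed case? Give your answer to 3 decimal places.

PN ≈ 0.821

Under exogeneity and monotonicity, PN = (RR − 1) / RR = 1 − 1/RR.
PN = (5.6 − 1) / 5.6 = 4.6 / 5.6 ≈ 0.8214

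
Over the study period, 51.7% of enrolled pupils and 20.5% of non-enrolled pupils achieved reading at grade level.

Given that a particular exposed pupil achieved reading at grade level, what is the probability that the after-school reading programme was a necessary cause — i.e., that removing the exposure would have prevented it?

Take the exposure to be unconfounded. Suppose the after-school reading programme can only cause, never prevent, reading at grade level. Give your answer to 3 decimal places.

p₁ = 0.517, p₀ = 0.205.
Under exogeneity and monotonicity, PN = (p₁ − p₀) / p₁.
PN = (0.517 − 0.205) / 0.517 = 0.312 / 0.517 ≈ 0.6035

PN ≈ 0.603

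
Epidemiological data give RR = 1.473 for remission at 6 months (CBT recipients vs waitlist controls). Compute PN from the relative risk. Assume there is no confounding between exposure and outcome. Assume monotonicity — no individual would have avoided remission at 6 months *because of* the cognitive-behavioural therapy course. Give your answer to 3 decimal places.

Under exogeneity and monotonicity, PN = (RR − 1) / RR = 1 − 1/RR.
PN = (1.473 − 1) / 1.473 = 0.473 / 1.473 ≈ 0.3211

PN ≈ 0.321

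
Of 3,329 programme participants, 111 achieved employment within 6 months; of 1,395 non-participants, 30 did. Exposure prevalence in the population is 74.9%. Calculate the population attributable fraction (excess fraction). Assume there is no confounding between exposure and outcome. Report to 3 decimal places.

p₁ = P(outcome | exposed) = 111/3329 = 0.033343
p₀ = P(outcome | unexposed) = 30/1395 = 0.021505
Overall risk P(Y=1) = π·p₁ + (1−π)·p₀ = 0.749×0.033343 + 0.251×0.021505 = 0.030372.
Under exogeneity, PAF = [P(Y=1) − p₀] / P(Y=1).
PAF = (0.030372 − 0.021505) / 0.030372 ≈ 0.2919

PAF ≈ 0.292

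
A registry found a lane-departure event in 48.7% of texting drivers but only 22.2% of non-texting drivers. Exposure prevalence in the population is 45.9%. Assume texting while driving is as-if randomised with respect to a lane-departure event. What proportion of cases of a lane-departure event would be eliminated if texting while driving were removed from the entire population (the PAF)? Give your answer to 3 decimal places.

PAF ≈ 0.354

p₁ = 0.487, p₀ = 0.222.
Overall risk P(Y=1) = π·p₁ + (1−π)·p₀ = 0.459×0.487 + 0.541×0.222 = 0.34364.
Under exogeneity, PAF = [P(Y=1) − p₀] / P(Y=1).
PAF = (0.34364 − 0.222) / 0.34364 ≈ 0.3540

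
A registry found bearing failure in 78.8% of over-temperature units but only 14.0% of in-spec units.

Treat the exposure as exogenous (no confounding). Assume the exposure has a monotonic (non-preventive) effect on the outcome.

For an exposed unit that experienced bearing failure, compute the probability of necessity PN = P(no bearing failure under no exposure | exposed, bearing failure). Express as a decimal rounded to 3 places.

p₁ = 0.788, p₀ = 0.14.
Under exogeneity and monotonicity, PN = (p₁ − p₀) / p₁.
PN = (0.788 − 0.14) / 0.788 = 0.648 / 0.788 ≈ 0.8223

PN ≈ 0.822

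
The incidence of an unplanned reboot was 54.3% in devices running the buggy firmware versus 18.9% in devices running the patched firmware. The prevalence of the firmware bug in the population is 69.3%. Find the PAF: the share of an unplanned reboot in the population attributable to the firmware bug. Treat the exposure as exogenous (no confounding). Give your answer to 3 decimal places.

PAF ≈ 0.565

p₁ = 0.543, p₀ = 0.189.
Overall risk P(Y=1) = π·p₁ + (1−π)·p₀ = 0.693×0.543 + 0.307×0.189 = 0.43432.
Under exogeneity, PAF = [P(Y=1) − p₀] / P(Y=1).
PAF = (0.43432 − 0.189) / 0.43432 ≈ 0.5648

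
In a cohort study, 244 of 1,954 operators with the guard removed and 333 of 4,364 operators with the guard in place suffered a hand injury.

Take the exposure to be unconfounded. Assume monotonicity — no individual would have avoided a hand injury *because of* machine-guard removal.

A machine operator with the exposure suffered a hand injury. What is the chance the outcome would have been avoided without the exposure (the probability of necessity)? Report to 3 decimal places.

PN ≈ 0.389

p₁ = P(outcome | exposed) = 244/1954 = 0.12487
p₀ = P(outcome | unexposed) = 333/4364 = 0.076306
Under exogeneity and monotonicity, PN = (p₁ − p₀) / p₁.
PN = (0.12487 − 0.076306) / 0.12487 = 0.048566 / 0.12487 ≈ 0.3889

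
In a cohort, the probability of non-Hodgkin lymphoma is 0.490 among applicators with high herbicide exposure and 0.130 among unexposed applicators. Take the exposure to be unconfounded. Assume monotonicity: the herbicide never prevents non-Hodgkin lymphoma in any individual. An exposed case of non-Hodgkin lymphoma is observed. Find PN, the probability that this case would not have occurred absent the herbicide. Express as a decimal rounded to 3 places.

Let p₁ = 0.49, p₀ = 0.13.
Under exogeneity and monotonicity, PN = (p₁ − p₀) / p₁.
PN = (0.49 − 0.13) / 0.49 = 0.36 / 0.49 ≈ 0.7347

PN ≈ 0.735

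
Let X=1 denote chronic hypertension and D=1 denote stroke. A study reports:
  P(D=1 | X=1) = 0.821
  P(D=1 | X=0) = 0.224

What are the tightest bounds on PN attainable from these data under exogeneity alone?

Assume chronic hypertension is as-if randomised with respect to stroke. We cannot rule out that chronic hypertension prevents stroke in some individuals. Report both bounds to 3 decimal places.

0.727 ≤ PN ≤ 0.945

Let p₁ = 0.821, p₀ = 0.224.
Under exogeneity alone the bounds on PN are max{0,(p₁−p₀)/p₁} ≤ PN ≤ min{1,(1−p₀)/p₁}.
  lower = (p₁ − p₀)/p₁ = 0.597 / 0.821 ≈ 0.7272
  upper = min{1, (1 − p₀)/p₁} = 0.776 / 0.821 ≈ 0.9452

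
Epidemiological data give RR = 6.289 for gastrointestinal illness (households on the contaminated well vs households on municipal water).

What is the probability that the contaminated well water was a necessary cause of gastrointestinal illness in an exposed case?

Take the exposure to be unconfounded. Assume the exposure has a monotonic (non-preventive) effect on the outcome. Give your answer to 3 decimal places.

Under exogeneity and monotonicity, PN = (RR − 1) / RR = 1 − 1/RR.
PN = (6.289 − 1) / 6.289 = 5.289 / 6.289 ≈ 0.8410

PN ≈ 0.841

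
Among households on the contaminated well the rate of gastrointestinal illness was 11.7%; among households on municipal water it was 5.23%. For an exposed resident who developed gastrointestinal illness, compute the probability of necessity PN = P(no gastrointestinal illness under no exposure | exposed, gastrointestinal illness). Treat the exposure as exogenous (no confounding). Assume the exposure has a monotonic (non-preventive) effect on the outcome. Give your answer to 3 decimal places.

PN ≈ 0.553

p₁ = 0.117, p₀ = 0.0523.
Under exogeneity and monotonicity, PN = (p₁ − p₀) / p₁.
PN = (0.117 − 0.0523) / 0.117 = 0.0647 / 0.117 ≈ 0.5530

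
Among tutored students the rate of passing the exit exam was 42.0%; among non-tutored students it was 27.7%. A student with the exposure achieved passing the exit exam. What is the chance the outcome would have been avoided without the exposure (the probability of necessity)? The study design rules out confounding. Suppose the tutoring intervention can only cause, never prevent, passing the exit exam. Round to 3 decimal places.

PN ≈ 0.340

p₁ = 0.42, p₀ = 0.277.
Under exogeneity and monotonicity, PN = (p₁ − p₀) / p₁.
PN = (0.42 − 0.277) / 0.42 = 0.143 / 0.42 ≈ 0.3405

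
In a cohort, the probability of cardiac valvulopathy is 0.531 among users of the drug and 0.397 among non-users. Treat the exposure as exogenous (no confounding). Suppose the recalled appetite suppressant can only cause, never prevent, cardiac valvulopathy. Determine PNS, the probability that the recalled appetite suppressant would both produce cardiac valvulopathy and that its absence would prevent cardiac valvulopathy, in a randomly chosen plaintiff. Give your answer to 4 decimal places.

PNS ≈ 0.1340

Let p₁ = 0.531, p₀ = 0.397.
Under exogeneity and monotonicity, PNS = p₁ − p₀.
PNS = 0.531 − 0.397 = 0.134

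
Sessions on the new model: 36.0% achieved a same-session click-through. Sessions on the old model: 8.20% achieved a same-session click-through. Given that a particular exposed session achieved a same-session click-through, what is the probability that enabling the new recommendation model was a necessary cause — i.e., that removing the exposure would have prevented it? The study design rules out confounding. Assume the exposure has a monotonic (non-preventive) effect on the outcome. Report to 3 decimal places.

p₁ = 0.36, p₀ = 0.082.
Under exogeneity and monotonicity, PN = (p₁ − p₀) / p₁.
PN = (0.36 − 0.082) / 0.36 = 0.278 / 0.36 ≈ 0.7722

PN ≈ 0.772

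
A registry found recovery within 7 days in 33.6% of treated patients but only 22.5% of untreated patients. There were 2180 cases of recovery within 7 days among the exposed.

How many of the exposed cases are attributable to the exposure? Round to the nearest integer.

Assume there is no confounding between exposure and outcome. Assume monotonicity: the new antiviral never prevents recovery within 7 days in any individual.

about 720 cases

p₁ = 0.336, p₀ = 0.225.
PN = (p₁ − p₀)/p₁ = (0.336 − 0.225) / 0.336 ≈ 0.33036.
Attributable cases ≈ PN × (exposed cases) = 0.33036 × 2180 ≈ 720.18.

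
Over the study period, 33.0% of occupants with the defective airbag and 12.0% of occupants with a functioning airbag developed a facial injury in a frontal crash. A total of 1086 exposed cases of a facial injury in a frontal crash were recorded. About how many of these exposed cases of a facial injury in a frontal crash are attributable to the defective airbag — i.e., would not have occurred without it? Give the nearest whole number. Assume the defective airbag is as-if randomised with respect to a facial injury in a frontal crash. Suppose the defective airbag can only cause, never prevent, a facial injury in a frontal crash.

p₁ = 0.33, p₀ = 0.12.
PN = (p₁ − p₀)/p₁ = (0.33 − 0.12) / 0.33 ≈ 0.63636.
Attributable cases ≈ PN × (exposed cases) = 0.63636 × 1086 ≈ 691.09.

about 691 cases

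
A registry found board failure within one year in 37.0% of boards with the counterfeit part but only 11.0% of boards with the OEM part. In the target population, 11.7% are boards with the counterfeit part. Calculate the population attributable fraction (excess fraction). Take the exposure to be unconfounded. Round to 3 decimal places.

p₁ = 0.37, p₀ = 0.11.
Overall risk P(Y=1) = π·p₁ + (1−π)·p₀ = 0.117×0.37 + 0.883×0.11 = 0.14042.
Under exogeneity, PAF = [P(Y=1) − p₀] / P(Y=1).
PAF = (0.14042 − 0.11) / 0.14042 ≈ 0.2166

PAF ≈ 0.217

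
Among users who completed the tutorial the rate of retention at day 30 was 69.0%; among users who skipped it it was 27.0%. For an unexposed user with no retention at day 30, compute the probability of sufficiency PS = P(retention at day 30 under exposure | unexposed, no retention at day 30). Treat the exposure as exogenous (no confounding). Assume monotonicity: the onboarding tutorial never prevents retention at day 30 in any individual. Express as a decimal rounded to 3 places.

PS ≈ 0.575

p₁ = 0.69, p₀ = 0.27.
Under exogeneity and monotonicity, PS = (p₁ − p₀) / (1 − p₀).
PS = (0.69 − 0.27) / (1 − 0.27) = 0.42 / 0.73 ≈ 0.5753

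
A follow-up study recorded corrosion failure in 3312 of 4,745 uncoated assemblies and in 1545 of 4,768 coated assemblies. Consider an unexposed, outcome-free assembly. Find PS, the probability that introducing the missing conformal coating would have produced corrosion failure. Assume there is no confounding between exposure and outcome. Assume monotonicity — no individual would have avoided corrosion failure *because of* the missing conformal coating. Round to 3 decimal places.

PS ≈ 0.553

p₁ = P(outcome | exposed) = 3312/4745 = 0.698
p₀ = P(outcome | unexposed) = 1545/4768 = 0.32404
Under exogeneity and monotonicity, PS = (p₁ − p₀) / (1 − p₀).
PS = (0.698 − 0.32404) / (1 − 0.32404) = 0.37396 / 0.67596 ≈ 0.5532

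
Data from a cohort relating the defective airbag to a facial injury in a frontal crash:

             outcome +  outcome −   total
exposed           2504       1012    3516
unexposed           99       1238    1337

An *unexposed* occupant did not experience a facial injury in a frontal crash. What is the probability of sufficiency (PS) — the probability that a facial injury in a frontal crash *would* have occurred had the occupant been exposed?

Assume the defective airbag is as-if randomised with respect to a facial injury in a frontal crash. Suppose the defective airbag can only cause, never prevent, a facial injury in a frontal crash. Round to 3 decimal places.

p₁ = P(outcome | exposed) = 2504/3516 = 0.71217
p₀ = P(outcome | unexposed) = 99/1337 = 0.074046
Under exogeneity and monotonicity, PS = (p₁ − p₀)/(1 − p₀).
PS = (0.71217 − 0.074046) / 0.92595 ≈ 0.6892

PS ≈ 0.689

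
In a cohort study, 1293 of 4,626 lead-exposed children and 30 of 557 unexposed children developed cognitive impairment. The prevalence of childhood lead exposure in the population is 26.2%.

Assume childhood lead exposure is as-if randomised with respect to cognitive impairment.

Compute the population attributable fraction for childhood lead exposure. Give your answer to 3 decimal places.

p₁ = P(outcome | exposed) = 1293/4626 = 0.27951
p₀ = P(outcome | unexposed) = 30/557 = 0.05386
Overall risk P(Y=1) = π·p₁ + (1−π)·p₀ = 0.262×0.27951 + 0.738×0.05386 = 0.11298.
Under exogeneity, PAF = [P(Y=1) − p₀] / P(Y=1).
PAF = (0.11298 − 0.05386) / 0.11298 ≈ 0.5233

PAF ≈ 0.523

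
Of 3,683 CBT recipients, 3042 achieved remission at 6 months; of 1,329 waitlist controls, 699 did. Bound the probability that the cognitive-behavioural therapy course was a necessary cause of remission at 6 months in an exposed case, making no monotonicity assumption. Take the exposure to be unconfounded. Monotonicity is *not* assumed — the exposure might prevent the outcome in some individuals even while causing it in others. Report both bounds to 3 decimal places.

0.363 ≤ PN ≤ 0.574

p₁ = P(outcome | exposed) = 3042/3683 = 0.82596
p₀ = P(outcome | unexposed) = 699/1329 = 0.52596
Under exogeneity alone the bounds on PN are max{0,(p₁−p₀)/p₁} ≤ PN ≤ min{1,(1−p₀)/p₁}.
  lower = (p₁ − p₀)/p₁ = 0.3 / 0.82596 ≈ 0.3632
  upper = min{1, (1 − p₀)/p₁} = 0.47404 / 0.82596 ≈ 0.5739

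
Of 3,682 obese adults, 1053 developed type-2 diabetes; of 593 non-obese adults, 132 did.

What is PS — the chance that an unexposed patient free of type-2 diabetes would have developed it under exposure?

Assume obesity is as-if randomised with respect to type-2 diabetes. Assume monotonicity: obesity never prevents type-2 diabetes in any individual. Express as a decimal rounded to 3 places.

PS ≈ 0.082

p₁ = P(outcome | exposed) = 1053/3682 = 0.28599
p₀ = P(outcome | unexposed) = 132/593 = 0.2226
Under exogeneity and monotonicity, PS = (p₁ − p₀) / (1 − p₀).
PS = (0.28599 − 0.2226) / (1 − 0.2226) = 0.063389 / 0.7774 ≈ 0.0815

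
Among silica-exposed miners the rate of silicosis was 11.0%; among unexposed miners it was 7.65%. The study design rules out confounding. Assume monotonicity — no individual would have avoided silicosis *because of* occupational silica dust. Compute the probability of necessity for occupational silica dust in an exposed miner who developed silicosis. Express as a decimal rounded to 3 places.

p₁ = 0.11, p₀ = 0.0765.
Under exogeneity and monotonicity, PN = (p₁ − p₀) / p₁.
PN = (0.11 − 0.0765) / 0.11 = 0.0335 / 0.11 ≈ 0.3045

PN ≈ 0.305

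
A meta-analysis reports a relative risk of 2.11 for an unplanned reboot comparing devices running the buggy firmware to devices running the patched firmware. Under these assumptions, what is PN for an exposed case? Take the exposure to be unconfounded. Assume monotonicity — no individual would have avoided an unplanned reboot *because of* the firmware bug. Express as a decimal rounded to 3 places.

PN ≈ 0.526

Under exogeneity and monotonicity, PN = (RR − 1) / RR = 1 − 1/RR.
PN = (2.11 − 1) / 2.11 = 1.11 / 2.11 ≈ 0.5261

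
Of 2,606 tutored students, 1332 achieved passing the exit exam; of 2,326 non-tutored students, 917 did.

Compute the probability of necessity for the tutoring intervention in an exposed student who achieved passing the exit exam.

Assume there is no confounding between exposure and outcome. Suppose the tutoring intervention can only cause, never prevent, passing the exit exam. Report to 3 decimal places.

p₁ = P(outcome | exposed) = 1332/2606 = 0.51113
p₀ = P(outcome | unexposed) = 917/2326 = 0.39424
Under exogeneity and monotonicity, PN = (p₁ − p₀) / p₁.
PN = (0.51113 − 0.39424) / 0.51113 = 0.11689 / 0.51113 ≈ 0.2287

PN ≈ 0.229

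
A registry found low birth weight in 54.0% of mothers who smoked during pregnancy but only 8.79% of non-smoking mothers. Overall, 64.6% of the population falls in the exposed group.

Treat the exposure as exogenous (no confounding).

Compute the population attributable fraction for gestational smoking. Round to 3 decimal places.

p₁ = 0.54, p₀ = 0.0879.
Overall risk P(Y=1) = π·p₁ + (1−π)·p₀ = 0.646×0.54 + 0.354×0.0879 = 0.37996.
Under exogeneity, PAF = [P(Y=1) − p₀] / P(Y=1).
PAF = (0.37996 − 0.0879) / 0.37996 ≈ 0.7687

PAF ≈ 0.769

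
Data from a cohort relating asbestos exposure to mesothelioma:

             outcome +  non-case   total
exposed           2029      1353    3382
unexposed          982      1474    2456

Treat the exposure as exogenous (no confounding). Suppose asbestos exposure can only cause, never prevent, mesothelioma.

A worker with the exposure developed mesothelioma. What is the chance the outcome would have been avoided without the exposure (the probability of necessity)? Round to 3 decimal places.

p₁ = P(outcome | exposed) = 2029/3382 = 0.59994
p₀ = P(outcome | unexposed) = 982/2456 = 0.39984
Under exogeneity and monotonicity, PN = (p₁ − p₀)/p₁.
PN = (0.59994 − 0.39984) / 0.59994 ≈ 0.3335

PN ≈ 0.334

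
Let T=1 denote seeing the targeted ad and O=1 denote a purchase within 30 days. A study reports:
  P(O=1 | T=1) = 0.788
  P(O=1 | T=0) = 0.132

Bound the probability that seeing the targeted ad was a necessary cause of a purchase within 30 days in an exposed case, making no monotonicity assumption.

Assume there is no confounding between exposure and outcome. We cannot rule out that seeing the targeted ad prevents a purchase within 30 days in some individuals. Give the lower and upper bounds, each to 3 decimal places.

Let p₁ = 0.788, p₀ = 0.132.
Under exogeneity alone the bounds on PN are max{0,(p₁−p₀)/p₁} ≤ PN ≤ min{1,(1−p₀)/p₁}.
  lower = (p₁ − p₀)/p₁ = 0.656 / 0.788 ≈ 0.8325
  upper = min{1, (1 − p₀)/p₁} = 0.868 / 0.788 ≈ 1.1015 → capped at 1

0.832 ≤ PN ≤ 1.000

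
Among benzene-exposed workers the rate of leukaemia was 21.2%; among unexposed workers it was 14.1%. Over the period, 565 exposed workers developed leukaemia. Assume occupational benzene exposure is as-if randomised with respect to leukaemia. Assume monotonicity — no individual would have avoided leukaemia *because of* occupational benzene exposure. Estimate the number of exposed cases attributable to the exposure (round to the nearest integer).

about 189 cases

p₁ = 0.212, p₀ = 0.141.
PN = (p₁ − p₀)/p₁ = (0.212 − 0.141) / 0.212 ≈ 0.33491.
Attributable cases ≈ PN × (exposed cases) = 0.33491 × 565 ≈ 189.22.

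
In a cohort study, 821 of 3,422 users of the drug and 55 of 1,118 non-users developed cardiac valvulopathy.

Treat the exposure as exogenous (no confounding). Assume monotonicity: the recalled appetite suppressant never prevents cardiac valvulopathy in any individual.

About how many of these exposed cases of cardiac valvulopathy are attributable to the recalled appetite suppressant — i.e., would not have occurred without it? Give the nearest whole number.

p₁ = P(outcome | exposed) = 821/3422 = 0.23992
p₀ = P(outcome | unexposed) = 55/1118 = 0.049195
PN = (p₁ − p₀)/p₁ = (0.23992 − 0.049195) / 0.23992 ≈ 0.79495.
Attributable cases ≈ PN × (exposed cases) = 0.79495 × 821 ≈ 652.65.

about 653 cases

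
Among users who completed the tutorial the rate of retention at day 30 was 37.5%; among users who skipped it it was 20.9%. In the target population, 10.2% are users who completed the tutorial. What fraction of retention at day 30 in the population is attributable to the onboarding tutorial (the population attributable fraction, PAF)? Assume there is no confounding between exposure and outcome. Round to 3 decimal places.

p₁ = 0.375, p₀ = 0.209.
Overall risk P(Y=1) = π·p₁ + (1−π)·p₀ = 0.102×0.375 + 0.898×0.209 = 0.22593.
Under exogeneity, PAF = [P(Y=1) − p₀] / P(Y=1).
PAF = (0.22593 − 0.209) / 0.22593 ≈ 0.0749

PAF ≈ 0.075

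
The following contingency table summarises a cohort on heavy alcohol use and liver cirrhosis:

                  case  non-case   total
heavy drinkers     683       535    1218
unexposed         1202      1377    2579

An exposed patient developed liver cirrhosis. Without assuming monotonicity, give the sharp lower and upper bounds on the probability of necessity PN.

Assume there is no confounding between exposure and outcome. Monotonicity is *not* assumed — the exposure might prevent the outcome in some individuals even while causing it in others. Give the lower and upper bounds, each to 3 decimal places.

p₁ = P(outcome | exposed) = 683/1218 = 0.56076
p₀ = P(outcome | unexposed) = 1202/2579 = 0.46607
Under exogeneity alone the bounds on PN are max{0,(p₁−p₀)/p₁} ≤ PN ≤ min{1,(1−p₀)/p₁}.
  lower = (p₁ − p₀)/p₁ = 0.094683 / 0.56076 ≈ 0.1688
  upper = min{1, (1 − p₀)/p₁} = 0.53393 / 0.56076 ≈ 0.9522

0.169 ≤ PN ≤ 0.952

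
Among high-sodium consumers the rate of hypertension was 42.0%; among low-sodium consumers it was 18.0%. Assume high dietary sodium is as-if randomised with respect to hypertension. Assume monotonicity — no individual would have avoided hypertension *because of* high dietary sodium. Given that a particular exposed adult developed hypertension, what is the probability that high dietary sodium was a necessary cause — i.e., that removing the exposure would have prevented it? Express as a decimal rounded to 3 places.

PN ≈ 0.571

p₁ = 0.42, p₀ = 0.18.
Under exogeneity and monotonicity, PN = (p₁ − p₀) / p₁.
PN = (0.42 − 0.18) / 0.42 = 0.24 / 0.42 ≈ 0.5714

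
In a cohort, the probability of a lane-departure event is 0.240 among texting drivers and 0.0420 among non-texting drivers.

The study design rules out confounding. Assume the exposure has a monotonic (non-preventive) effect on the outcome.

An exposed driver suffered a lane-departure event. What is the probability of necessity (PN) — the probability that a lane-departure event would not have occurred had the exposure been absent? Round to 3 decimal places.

PN ≈ 0.825

Let p₁ = 0.24, p₀ = 0.042.
Under exogeneity and monotonicity, PN = (p₁ − p₀) / p₁.
PN = (0.24 − 0.042) / 0.24 = 0.198 / 0.24 ≈ 0.8250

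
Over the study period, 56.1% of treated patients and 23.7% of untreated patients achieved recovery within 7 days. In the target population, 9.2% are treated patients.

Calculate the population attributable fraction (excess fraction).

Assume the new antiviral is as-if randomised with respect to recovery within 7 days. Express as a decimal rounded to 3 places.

p₁ = 0.561, p₀ = 0.237.
Overall risk P(Y=1) = π·p₁ + (1−π)·p₀ = 0.092×0.561 + 0.908×0.237 = 0.26681.
Under exogeneity, PAF = [P(Y=1) − p₀] / P(Y=1).
PAF = (0.26681 − 0.237) / 0.26681 ≈ 0.1117

PAF ≈ 0.112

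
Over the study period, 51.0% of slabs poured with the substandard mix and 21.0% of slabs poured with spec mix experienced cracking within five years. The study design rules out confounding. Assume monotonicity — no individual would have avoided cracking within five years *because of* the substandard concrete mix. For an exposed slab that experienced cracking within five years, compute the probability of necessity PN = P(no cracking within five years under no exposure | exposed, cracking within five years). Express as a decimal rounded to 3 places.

PN ≈ 0.588

p₁ = 0.51, p₀ = 0.21.
Under exogeneity and monotonicity, PN = (p₁ − p₀) / p₁.
PN = (0.51 − 0.21) / 0.51 = 0.3 / 0.51 ≈ 0.5882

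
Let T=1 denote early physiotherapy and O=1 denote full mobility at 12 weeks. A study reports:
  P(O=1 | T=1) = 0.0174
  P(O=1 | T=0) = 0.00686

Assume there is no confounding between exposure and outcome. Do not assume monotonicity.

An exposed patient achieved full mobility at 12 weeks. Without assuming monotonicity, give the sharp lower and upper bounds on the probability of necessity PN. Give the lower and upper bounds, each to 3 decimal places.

Let p₁ = 0.0174, p₀ = 0.00686.
Under exogeneity alone the bounds on PN are max{0,(p₁−p₀)/p₁} ≤ PN ≤ min{1,(1−p₀)/p₁}.
  lower = (p₁ − p₀)/p₁ = 0.01054 / 0.0174 ≈ 0.6057
  upper = min{1, (1 − p₀)/p₁} = 0.99314 / 0.0174 ≈ 57.0770 → capped at 1

0.606 ≤ PN ≤ 1.000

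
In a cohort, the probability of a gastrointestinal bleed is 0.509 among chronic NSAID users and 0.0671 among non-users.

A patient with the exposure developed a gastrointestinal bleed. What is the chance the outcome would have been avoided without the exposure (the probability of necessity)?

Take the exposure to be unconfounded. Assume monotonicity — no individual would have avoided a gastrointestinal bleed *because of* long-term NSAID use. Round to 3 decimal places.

Let p₁ = 0.509, p₀ = 0.0671.
Under exogeneity and monotonicity, PN = (p₁ − p₀) / p₁.
PN = (0.509 − 0.0671) / 0.509 = 0.4419 / 0.509 ≈ 0.8682

PN ≈ 0.868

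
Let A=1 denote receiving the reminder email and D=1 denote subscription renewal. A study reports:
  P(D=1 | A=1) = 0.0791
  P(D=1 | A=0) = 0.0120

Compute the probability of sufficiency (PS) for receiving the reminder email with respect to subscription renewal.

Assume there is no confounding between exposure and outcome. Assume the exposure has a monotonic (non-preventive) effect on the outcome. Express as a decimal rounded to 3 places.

Let p₁ = 0.0791, p₀ = 0.012.
Under exogeneity and monotonicity, PS = (p₁ − p₀) / (1 − p₀).
PS = (0.0791 − 0.012) / (1 − 0.012) = 0.0671 / 0.988 ≈ 0.0679

PS ≈ 0.068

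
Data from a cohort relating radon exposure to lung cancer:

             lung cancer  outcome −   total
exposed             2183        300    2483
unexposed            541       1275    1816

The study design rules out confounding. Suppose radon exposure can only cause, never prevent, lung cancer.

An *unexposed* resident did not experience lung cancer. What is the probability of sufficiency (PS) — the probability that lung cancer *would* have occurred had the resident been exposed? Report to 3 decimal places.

p₁ = P(outcome | exposed) = 2183/2483 = 0.87918
p₀ = P(outcome | unexposed) = 541/1816 = 0.29791
Under exogeneity and monotonicity, PS = (p₁ − p₀) / (1 − p₀).
PS = (0.87918 − 0.29791) / (1 − 0.29791) = 0.58127 / 0.70209 ≈ 0.8279

PS ≈ 0.828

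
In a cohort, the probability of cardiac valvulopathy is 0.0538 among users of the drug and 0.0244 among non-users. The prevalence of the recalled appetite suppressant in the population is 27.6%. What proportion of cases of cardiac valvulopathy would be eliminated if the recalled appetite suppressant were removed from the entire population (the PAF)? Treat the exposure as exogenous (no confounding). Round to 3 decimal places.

Let p₁ = 0.0538, p₀ = 0.0244.
Overall risk P(Y=1) = π·p₁ + (1−π)·p₀ = 0.276×0.0538 + 0.724×0.0244 = 0.032514.
Under exogeneity, PAF = [P(Y=1) − p₀] / P(Y=1).
PAF = (0.032514 − 0.0244) / 0.032514 ≈ 0.2496

PAF ≈ 0.250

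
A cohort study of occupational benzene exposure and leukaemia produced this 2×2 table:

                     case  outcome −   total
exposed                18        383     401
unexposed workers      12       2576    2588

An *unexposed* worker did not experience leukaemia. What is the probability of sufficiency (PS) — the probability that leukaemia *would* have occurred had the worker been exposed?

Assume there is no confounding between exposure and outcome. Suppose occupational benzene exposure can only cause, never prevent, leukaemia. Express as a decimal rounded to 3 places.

p₁ = P(outcome | exposed) = 18/401 = 0.044888
p₀ = P(outcome | unexposed) = 12/2588 = 0.0046368
Under exogeneity and monotonicity, PS = (p₁ − p₀) / (1 − p₀).
PS = (0.044888 − 0.0046368) / (1 − 0.0046368) = 0.040251 / 0.99536 ≈ 0.0404

PS ≈ 0.040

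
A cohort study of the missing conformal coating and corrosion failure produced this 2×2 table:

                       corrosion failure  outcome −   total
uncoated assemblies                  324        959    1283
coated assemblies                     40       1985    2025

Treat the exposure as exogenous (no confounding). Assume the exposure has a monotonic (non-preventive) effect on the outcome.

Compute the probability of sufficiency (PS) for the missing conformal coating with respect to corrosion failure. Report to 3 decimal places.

PS ≈ 0.237

p₁ = P(outcome | exposed) = 324/1283 = 0.25253
p₀ = P(outcome | unexposed) = 40/2025 = 0.019753
Under exogeneity and monotonicity, PS = (p₁ − p₀)/(1 − p₀).
PS = (0.25253 − 0.019753) / 0.98025 ≈ 0.2375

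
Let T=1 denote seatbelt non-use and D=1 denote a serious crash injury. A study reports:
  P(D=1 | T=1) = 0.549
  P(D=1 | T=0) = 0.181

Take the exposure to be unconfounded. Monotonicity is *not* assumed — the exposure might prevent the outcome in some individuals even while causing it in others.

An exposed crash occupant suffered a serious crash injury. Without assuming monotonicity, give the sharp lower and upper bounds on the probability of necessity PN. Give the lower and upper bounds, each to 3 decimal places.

0.670 ≤ PN ≤ 1.000

Let p₁ = 0.549, p₀ = 0.181.
Under exogeneity alone the bounds on PN are max{0,(p₁−p₀)/p₁} ≤ PN ≤ min{1,(1−p₀)/p₁}.
  lower = (p₁ − p₀)/p₁ = 0.368 / 0.549 ≈ 0.6703
  upper = min{1, (1 − p₀)/p₁} = 0.819 / 0.549 ≈ 1.4918 → capped at 1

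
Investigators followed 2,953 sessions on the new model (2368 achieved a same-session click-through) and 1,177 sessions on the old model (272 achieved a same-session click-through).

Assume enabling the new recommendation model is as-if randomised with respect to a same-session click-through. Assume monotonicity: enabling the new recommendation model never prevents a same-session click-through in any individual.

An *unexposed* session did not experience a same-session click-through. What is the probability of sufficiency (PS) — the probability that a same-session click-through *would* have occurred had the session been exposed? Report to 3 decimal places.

p₁ = P(outcome | exposed) = 2368/2953 = 0.8019
p₀ = P(outcome | unexposed) = 272/1177 = 0.2311
Under exogeneity and monotonicity, PS = (p₁ − p₀) / (1 − p₀).
PS = (0.8019 − 0.2311) / (1 − 0.2311) = 0.5708 / 0.7689 ≈ 0.7424

PS ≈ 0.742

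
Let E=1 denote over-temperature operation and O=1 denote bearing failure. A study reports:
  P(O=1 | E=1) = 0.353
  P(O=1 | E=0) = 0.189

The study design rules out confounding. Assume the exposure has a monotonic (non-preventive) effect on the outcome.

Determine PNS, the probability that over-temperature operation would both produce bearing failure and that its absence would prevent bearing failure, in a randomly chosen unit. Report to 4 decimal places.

Let p₁ = 0.353, p₀ = 0.189.
Under exogeneity and monotonicity, PNS = p₁ − p₀.
PNS = 0.353 − 0.189 = 0.164

PNS ≈ 0.1640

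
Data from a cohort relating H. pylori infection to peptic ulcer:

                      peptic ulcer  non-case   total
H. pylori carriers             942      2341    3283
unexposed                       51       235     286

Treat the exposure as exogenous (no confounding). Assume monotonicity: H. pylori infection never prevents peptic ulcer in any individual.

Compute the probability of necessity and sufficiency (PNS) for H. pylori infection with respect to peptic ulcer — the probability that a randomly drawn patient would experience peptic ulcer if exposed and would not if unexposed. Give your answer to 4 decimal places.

PNS ≈ 0.1086

p₁ = P(outcome | exposed) = 942/3283 = 0.28693
p₀ = P(outcome | unexposed) = 51/286 = 0.17832
Under exogeneity and monotonicity, PNS = p₁ − p₀.
PNS = 0.28693 − 0.17832 = 0.10861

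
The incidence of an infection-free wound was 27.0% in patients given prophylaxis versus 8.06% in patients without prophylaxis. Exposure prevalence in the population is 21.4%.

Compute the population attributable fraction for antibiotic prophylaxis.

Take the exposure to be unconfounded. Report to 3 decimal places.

PAF ≈ 0.335

p₁ = 0.27, p₀ = 0.0806.
Overall risk P(Y=1) = π·p₁ + (1−π)·p₀ = 0.214×0.27 + 0.786×0.0806 = 0.12113.
Under exogeneity, PAF = [P(Y=1) − p₀] / P(Y=1).
PAF = (0.12113 − 0.0806) / 0.12113 ≈ 0.3346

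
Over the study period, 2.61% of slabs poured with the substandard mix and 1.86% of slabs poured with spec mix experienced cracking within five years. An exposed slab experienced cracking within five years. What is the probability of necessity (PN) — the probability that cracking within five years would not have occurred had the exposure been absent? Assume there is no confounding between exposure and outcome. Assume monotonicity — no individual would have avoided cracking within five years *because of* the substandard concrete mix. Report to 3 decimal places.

p₁ = 0.0261, p₀ = 0.0186.
Under exogeneity and monotonicity, PN = (p₁ − p₀) / p₁.
PN = (0.0261 − 0.0186) / 0.0261 = 0.0075 / 0.0261 ≈ 0.2874

PN ≈ 0.287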